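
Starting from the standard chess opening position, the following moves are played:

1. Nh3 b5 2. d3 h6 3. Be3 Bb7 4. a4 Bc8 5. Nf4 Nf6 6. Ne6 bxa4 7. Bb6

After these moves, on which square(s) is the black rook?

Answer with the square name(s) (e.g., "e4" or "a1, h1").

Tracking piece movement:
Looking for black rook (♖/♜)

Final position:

  a b c d e f g h
  ─────────────────
8│♜ ♞ ♝ ♛ ♚ ♝ · ♜│8
7│♟ · ♟ ♟ ♟ ♟ ♟ ·│7
6│· ♗ · · ♘ ♞ · ♟│6
5│· · · · · · · ·│5
4│♟ · · · · · · ·│4
3│· · · ♙ · · · ·│3
2│· ♙ ♙ · ♙ ♙ ♙ ♙│2
1│♖ ♘ · ♕ ♔ ♗ · ♖│1
  ─────────────────
  a b c d e f g h


a8, h8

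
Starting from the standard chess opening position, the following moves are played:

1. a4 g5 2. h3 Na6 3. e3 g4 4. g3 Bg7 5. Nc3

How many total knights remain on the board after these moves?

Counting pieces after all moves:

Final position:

  a b c d e f g h
  ─────────────────
8│♜ · ♝ ♛ ♚ · ♞ ♜│8
7│♟ ♟ ♟ ♟ ♟ ♟ ♝ ♟│7
6│♞ · · · · · · ·│6
5│· · · · · · · ·│5
4│♙ · · · · · ♟ ·│4
3│· · ♘ · ♙ · ♙ ♙│3
2│· ♙ ♙ ♙ · ♙ · ·│2
1│♖ · ♗ ♕ ♔ ♗ ♘ ♖│1
  ─────────────────
  a b c d e f g h


4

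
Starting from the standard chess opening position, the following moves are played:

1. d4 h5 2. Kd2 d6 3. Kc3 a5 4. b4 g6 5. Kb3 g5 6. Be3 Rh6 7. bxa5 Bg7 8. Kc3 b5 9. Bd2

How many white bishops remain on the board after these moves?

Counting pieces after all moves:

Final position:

  a b c d e f g h
  ─────────────────
8│♜ ♞ ♝ ♛ ♚ · ♞ ·│8
7│· · ♟ · ♟ ♟ ♝ ·│7
6│· · · ♟ · · · ♜│6
5│♙ ♟ · · · · ♟ ♟│5
4│· · · ♙ · · · ·│4
3│· · ♔ · · · · ·│3
2│♙ · ♙ ♗ ♙ ♙ ♙ ♙│2
1│♖ ♘ · ♕ · ♗ ♘ ♖│1
  ─────────────────
  a b c d e f g h


2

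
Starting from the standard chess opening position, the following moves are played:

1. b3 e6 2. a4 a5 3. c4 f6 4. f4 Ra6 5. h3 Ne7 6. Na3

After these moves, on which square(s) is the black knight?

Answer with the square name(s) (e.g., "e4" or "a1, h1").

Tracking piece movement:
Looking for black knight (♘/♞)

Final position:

  a b c d e f g h
  ─────────────────
8│· ♞ ♝ ♛ ♚ ♝ · ♜│8
7│· ♟ ♟ ♟ ♞ · ♟ ♟│7
6│♜ · · · ♟ ♟ · ·│6
5│♟ · · · · · · ·│5
4│♙ · ♙ · · ♙ · ·│4
3│♘ ♙ · · · · · ♙│3
2│· · · ♙ ♙ · ♙ ·│2
1│♖ · ♗ ♕ ♔ ♗ ♘ ♖│1
  ─────────────────
  a b c d e f g h


b8, e7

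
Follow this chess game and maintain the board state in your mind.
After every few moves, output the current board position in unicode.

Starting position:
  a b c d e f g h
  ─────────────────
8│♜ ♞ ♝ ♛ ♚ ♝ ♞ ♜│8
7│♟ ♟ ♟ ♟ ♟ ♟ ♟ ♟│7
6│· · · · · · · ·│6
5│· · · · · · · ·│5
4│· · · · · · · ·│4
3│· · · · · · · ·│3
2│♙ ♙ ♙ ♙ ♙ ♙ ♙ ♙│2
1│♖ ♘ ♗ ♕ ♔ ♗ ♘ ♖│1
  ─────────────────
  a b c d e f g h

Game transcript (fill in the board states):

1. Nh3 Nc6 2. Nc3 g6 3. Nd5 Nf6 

  a b c d e f g h
  ─────────────────
8│♜ · ♝ ♛ ♚ ♝ · ♜│8
7│♟ ♟ ♟ ♟ ♟ ♟ · ♟│7
6│· · ♞ · · ♞ ♟ ·│6
5│· · · ♘ · · · ·│5
4│· · · · · · · ·│4
3│· · · · · · · ♘│3
2│♙ ♙ ♙ ♙ ♙ ♙ ♙ ♙│2
1│♖ · ♗ ♕ ♔ ♗ · ♖│1
  ─────────────────
  a b c d e f g h

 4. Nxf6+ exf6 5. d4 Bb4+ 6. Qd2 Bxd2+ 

  a b c d e f g h
  ─────────────────
8│♜ · ♝ ♛ ♚ · · ♜│8
7│♟ ♟ ♟ ♟ · ♟ · ♟│7
6│· · ♞ · · ♟ ♟ ·│6
5│· · · · · · · ·│5
4│· · · ♙ · · · ·│4
3│· · · · · · · ♘│3
2│♙ ♙ ♙ ♝ ♙ ♙ ♙ ♙│2
1│♖ · ♗ · ♔ ♗ · ♖│1
  ─────────────────
  a b c d e f g h

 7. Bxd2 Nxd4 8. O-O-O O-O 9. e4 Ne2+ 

  a b c d e f g h
  ─────────────────
8│♜ · ♝ ♛ · ♜ ♚ ·│8
7│♟ ♟ ♟ ♟ · ♟ · ♟│7
6│· · · · · ♟ ♟ ·│6
5│· · · · · · · ·│5
4│· · · · ♙ · · ·│4
3│· · · · · · · ♘│3
2│♙ ♙ ♙ ♗ ♞ ♙ ♙ ♙│2
1│· · ♔ ♖ · ♗ · ♖│1
  ─────────────────
  a b c d e f g h

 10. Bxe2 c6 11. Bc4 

  a b c d e f g h
  ─────────────────
8│♜ · ♝ ♛ · ♜ ♚ ·│8
7│♟ ♟ · ♟ · ♟ · ♟│7
6│· · ♟ · · ♟ ♟ ·│6
5│· · · · · · · ·│5
4│· · ♗ · ♙ · · ·│4
3│· · · · · · · ♘│3
2│♙ ♙ ♙ ♗ · ♙ ♙ ♙│2
1│· · ♔ ♖ · · · ♖│1
  ─────────────────
  a b c d e f g h


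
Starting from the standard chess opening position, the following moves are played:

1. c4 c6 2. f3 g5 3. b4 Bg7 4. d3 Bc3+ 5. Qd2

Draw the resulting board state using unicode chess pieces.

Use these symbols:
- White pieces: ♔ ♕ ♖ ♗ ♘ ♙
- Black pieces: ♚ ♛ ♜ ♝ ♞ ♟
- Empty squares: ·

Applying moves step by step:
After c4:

♜ ♞ ♝ ♛ ♚ ♝ ♞ ♜
♟ ♟ ♟ ♟ ♟ ♟ ♟ ♟
· · · · · · · ·
· · · · · · · ·
· · ♙ · · · · ·
· · · · · · · ·
♙ ♙ · ♙ ♙ ♙ ♙ ♙
♖ ♘ ♗ ♕ ♔ ♗ ♘ ♖


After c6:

♜ ♞ ♝ ♛ ♚ ♝ ♞ ♜
♟ ♟ · ♟ ♟ ♟ ♟ ♟
· · ♟ · · · · ·
· · · · · · · ·
· · ♙ · · · · ·
· · · · · · · ·
♙ ♙ · ♙ ♙ ♙ ♙ ♙
♖ ♘ ♗ ♕ ♔ ♗ ♘ ♖


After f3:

♜ ♞ ♝ ♛ ♚ ♝ ♞ ♜
♟ ♟ · ♟ ♟ ♟ ♟ ♟
· · ♟ · · · · ·
· · · · · · · ·
· · ♙ · · · · ·
· · · · · ♙ · ·
♙ ♙ · ♙ ♙ · ♙ ♙
♖ ♘ ♗ ♕ ♔ ♗ ♘ ♖


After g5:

♜ ♞ ♝ ♛ ♚ ♝ ♞ ♜
♟ ♟ · ♟ ♟ ♟ · ♟
· · ♟ · · · · ·
· · · · · · ♟ ·
· · ♙ · · · · ·
· · · · · ♙ · ·
♙ ♙ · ♙ ♙ · ♙ ♙
♖ ♘ ♗ ♕ ♔ ♗ ♘ ♖


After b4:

♜ ♞ ♝ ♛ ♚ ♝ ♞ ♜
♟ ♟ · ♟ ♟ ♟ · ♟
· · ♟ · · · · ·
· · · · · · ♟ ·
· ♙ ♙ · · · · ·
· · · · · ♙ · ·
♙ · · ♙ ♙ · ♙ ♙
♖ ♘ ♗ ♕ ♔ ♗ ♘ ♖


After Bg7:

♜ ♞ ♝ ♛ ♚ · ♞ ♜
♟ ♟ · ♟ ♟ ♟ ♝ ♟
· · ♟ · · · · ·
· · · · · · ♟ ·
· ♙ ♙ · · · · ·
· · · · · ♙ · ·
♙ · · ♙ ♙ · ♙ ♙
♖ ♘ ♗ ♕ ♔ ♗ ♘ ♖


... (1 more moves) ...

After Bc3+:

♜ ♞ ♝ ♛ ♚ · ♞ ♜
♟ ♟ · ♟ ♟ ♟ · ♟
· · ♟ · · · · ·
· · · · · · ♟ ·
· ♙ ♙ · · · · ·
· · ♝ ♙ · ♙ · ·
♙ · · · ♙ · ♙ ♙
♖ ♘ ♗ ♕ ♔ ♗ ♘ ♖


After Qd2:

♜ ♞ ♝ ♛ ♚ · ♞ ♜
♟ ♟ · ♟ ♟ ♟ · ♟
· · ♟ · · · · ·
· · · · · · ♟ ·
· ♙ ♙ · · · · ·
· · ♝ ♙ · ♙ · ·
♙ · · ♕ ♙ · ♙ ♙
♖ ♘ ♗ · ♔ ♗ ♘ ♖



  a b c d e f g h
  ─────────────────
8│♜ ♞ ♝ ♛ ♚ · ♞ ♜│8
7│♟ ♟ · ♟ ♟ ♟ · ♟│7
6│· · ♟ · · · · ·│6
5│· · · · · · ♟ ·│5
4│· ♙ ♙ · · · · ·│4
3│· · ♝ ♙ · ♙ · ·│3
2│♙ · · ♕ ♙ · ♙ ♙│2
1│♖ ♘ ♗ · ♔ ♗ ♘ ♖│1
  ─────────────────
  a b c d e f g h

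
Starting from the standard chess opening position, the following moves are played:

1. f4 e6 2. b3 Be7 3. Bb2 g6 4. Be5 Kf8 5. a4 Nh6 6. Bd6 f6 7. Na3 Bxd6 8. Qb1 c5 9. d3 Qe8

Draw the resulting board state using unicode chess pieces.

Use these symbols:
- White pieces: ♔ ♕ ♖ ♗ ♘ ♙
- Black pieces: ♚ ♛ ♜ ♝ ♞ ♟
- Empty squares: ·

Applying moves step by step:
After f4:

♜ ♞ ♝ ♛ ♚ ♝ ♞ ♜
♟ ♟ ♟ ♟ ♟ ♟ ♟ ♟
· · · · · · · ·
· · · · · · · ·
· · · · · ♙ · ·
· · · · · · · ·
♙ ♙ ♙ ♙ ♙ · ♙ ♙
♖ ♘ ♗ ♕ ♔ ♗ ♘ ♖


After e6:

♜ ♞ ♝ ♛ ♚ ♝ ♞ ♜
♟ ♟ ♟ ♟ · ♟ ♟ ♟
· · · · ♟ · · ·
· · · · · · · ·
· · · · · ♙ · ·
· · · · · · · ·
♙ ♙ ♙ ♙ ♙ · ♙ ♙
♖ ♘ ♗ ♕ ♔ ♗ ♘ ♖


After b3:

♜ ♞ ♝ ♛ ♚ ♝ ♞ ♜
♟ ♟ ♟ ♟ · ♟ ♟ ♟
· · · · ♟ · · ·
· · · · · · · ·
· · · · · ♙ · ·
· ♙ · · · · · ·
♙ · ♙ ♙ ♙ · ♙ ♙
♖ ♘ ♗ ♕ ♔ ♗ ♘ ♖


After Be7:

♜ ♞ ♝ ♛ ♚ · ♞ ♜
♟ ♟ ♟ ♟ ♝ ♟ ♟ ♟
· · · · ♟ · · ·
· · · · · · · ·
· · · · · ♙ · ·
· ♙ · · · · · ·
♙ · ♙ ♙ ♙ · ♙ ♙
♖ ♘ ♗ ♕ ♔ ♗ ♘ ♖


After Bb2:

♜ ♞ ♝ ♛ ♚ · ♞ ♜
♟ ♟ ♟ ♟ ♝ ♟ ♟ ♟
· · · · ♟ · · ·
· · · · · · · ·
· · · · · ♙ · ·
· ♙ · · · · · ·
♙ ♗ ♙ ♙ ♙ · ♙ ♙
♖ ♘ · ♕ ♔ ♗ ♘ ♖


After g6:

♜ ♞ ♝ ♛ ♚ · ♞ ♜
♟ ♟ ♟ ♟ ♝ ♟ · ♟
· · · · ♟ · ♟ ·
· · · · · · · ·
· · · · · ♙ · ·
· ♙ · · · · · ·
♙ ♗ ♙ ♙ ♙ · ♙ ♙
♖ ♘ · ♕ ♔ ♗ ♘ ♖


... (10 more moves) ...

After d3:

♜ ♞ ♝ ♛ · ♚ · ♜
♟ ♟ · ♟ · · · ♟
· · · ♝ ♟ ♟ ♟ ♞
· · ♟ · · · · ·
♙ · · · · ♙ · ·
♘ ♙ · ♙ · · · ·
· · ♙ · ♙ · ♙ ♙
♖ ♕ · · ♔ ♗ ♘ ♖


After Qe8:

♜ ♞ ♝ · ♛ ♚ · ♜
♟ ♟ · ♟ · · · ♟
· · · ♝ ♟ ♟ ♟ ♞
· · ♟ · · · · ·
♙ · · · · ♙ · ·
♘ ♙ · ♙ · · · ·
· · ♙ · ♙ · ♙ ♙
♖ ♕ · · ♔ ♗ ♘ ♖



  a b c d e f g h
  ─────────────────
8│♜ ♞ ♝ · ♛ ♚ · ♜│8
7│♟ ♟ · ♟ · · · ♟│7
6│· · · ♝ ♟ ♟ ♟ ♞│6
5│· · ♟ · · · · ·│5
4│♙ · · · · ♙ · ·│4
3│♘ ♙ · ♙ · · · ·│3
2│· · ♙ · ♙ · ♙ ♙│2
1│♖ ♕ · · ♔ ♗ ♘ ♖│1
  ─────────────────
  a b c d e f g h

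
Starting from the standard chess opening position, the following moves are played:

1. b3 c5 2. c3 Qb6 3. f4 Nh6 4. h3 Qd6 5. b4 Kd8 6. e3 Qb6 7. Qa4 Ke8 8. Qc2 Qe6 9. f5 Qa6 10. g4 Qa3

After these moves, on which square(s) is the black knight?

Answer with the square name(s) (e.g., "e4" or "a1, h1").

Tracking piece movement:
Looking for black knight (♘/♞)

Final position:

  a b c d e f g h
  ─────────────────
8│♜ ♞ ♝ · ♚ ♝ · ♜│8
7│♟ ♟ · ♟ ♟ ♟ ♟ ♟│7
6│· · · · · · · ♞│6
5│· · ♟ · · ♙ · ·│5
4│· ♙ · · · · ♙ ·│4
3│♛ · ♙ · ♙ · · ♙│3
2│♙ · ♕ ♙ · · · ·│2
1│♖ ♘ ♗ · ♔ ♗ ♘ ♖│1
  ─────────────────
  a b c d e f g h


b8, h6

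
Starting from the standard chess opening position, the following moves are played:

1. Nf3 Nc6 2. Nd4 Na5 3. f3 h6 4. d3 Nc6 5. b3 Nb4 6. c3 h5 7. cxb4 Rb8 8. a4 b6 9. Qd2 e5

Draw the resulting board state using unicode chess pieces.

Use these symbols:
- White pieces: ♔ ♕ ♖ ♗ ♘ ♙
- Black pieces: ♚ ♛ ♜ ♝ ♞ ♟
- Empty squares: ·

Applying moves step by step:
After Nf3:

♜ ♞ ♝ ♛ ♚ ♝ ♞ ♜
♟ ♟ ♟ ♟ ♟ ♟ ♟ ♟
· · · · · · · ·
· · · · · · · ·
· · · · · · · ·
· · · · · ♘ · ·
♙ ♙ ♙ ♙ ♙ ♙ ♙ ♙
♖ ♘ ♗ ♕ ♔ ♗ · ♖


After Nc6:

♜ · ♝ ♛ ♚ ♝ ♞ ♜
♟ ♟ ♟ ♟ ♟ ♟ ♟ ♟
· · ♞ · · · · ·
· · · · · · · ·
· · · · · · · ·
· · · · · ♘ · ·
♙ ♙ ♙ ♙ ♙ ♙ ♙ ♙
♖ ♘ ♗ ♕ ♔ ♗ · ♖


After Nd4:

♜ · ♝ ♛ ♚ ♝ ♞ ♜
♟ ♟ ♟ ♟ ♟ ♟ ♟ ♟
· · ♞ · · · · ·
· · · · · · · ·
· · · ♘ · · · ·
· · · · · · · ·
♙ ♙ ♙ ♙ ♙ ♙ ♙ ♙
♖ ♘ ♗ ♕ ♔ ♗ · ♖


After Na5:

♜ · ♝ ♛ ♚ ♝ ♞ ♜
♟ ♟ ♟ ♟ ♟ ♟ ♟ ♟
· · · · · · · ·
♞ · · · · · · ·
· · · ♘ · · · ·
· · · · · · · ·
♙ ♙ ♙ ♙ ♙ ♙ ♙ ♙
♖ ♘ ♗ ♕ ♔ ♗ · ♖


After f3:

♜ · ♝ ♛ ♚ ♝ ♞ ♜
♟ ♟ ♟ ♟ ♟ ♟ ♟ ♟
· · · · · · · ·
♞ · · · · · · ·
· · · ♘ · · · ·
· · · · · ♙ · ·
♙ ♙ ♙ ♙ ♙ · ♙ ♙
♖ ♘ ♗ ♕ ♔ ♗ · ♖


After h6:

♜ · ♝ ♛ ♚ ♝ ♞ ♜
♟ ♟ ♟ ♟ ♟ ♟ ♟ ·
· · · · · · · ♟
♞ · · · · · · ·
· · · ♘ · · · ·
· · · · · ♙ · ·
♙ ♙ ♙ ♙ ♙ · ♙ ♙
♖ ♘ ♗ ♕ ♔ ♗ · ♖


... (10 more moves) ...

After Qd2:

· ♜ ♝ ♛ ♚ ♝ ♞ ♜
♟ · ♟ ♟ ♟ ♟ ♟ ·
· ♟ · · · · · ·
· · · · · · · ♟
♙ ♙ · ♘ · · · ·
· ♙ · ♙ · ♙ · ·
· · · ♕ ♙ · ♙ ♙
♖ ♘ ♗ · ♔ ♗ · ♖


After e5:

· ♜ ♝ ♛ ♚ ♝ ♞ ♜
♟ · ♟ ♟ · ♟ ♟ ·
· ♟ · · · · · ·
· · · · ♟ · · ♟
♙ ♙ · ♘ · · · ·
· ♙ · ♙ · ♙ · ·
· · · ♕ ♙ · ♙ ♙
♖ ♘ ♗ · ♔ ♗ · ♖



  a b c d e f g h
  ─────────────────
8│· ♜ ♝ ♛ ♚ ♝ ♞ ♜│8
7│♟ · ♟ ♟ · ♟ ♟ ·│7
6│· ♟ · · · · · ·│6
5│· · · · ♟ · · ♟│5
4│♙ ♙ · ♘ · · · ·│4
3│· ♙ · ♙ · ♙ · ·│3
2│· · · ♕ ♙ · ♙ ♙│2
1│♖ ♘ ♗ · ♔ ♗ · ♖│1
  ─────────────────
  a b c d e f g h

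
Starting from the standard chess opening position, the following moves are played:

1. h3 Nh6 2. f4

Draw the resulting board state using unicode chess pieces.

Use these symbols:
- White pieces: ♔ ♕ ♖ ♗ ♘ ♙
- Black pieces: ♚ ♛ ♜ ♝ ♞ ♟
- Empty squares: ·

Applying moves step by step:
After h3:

♜ ♞ ♝ ♛ ♚ ♝ ♞ ♜
♟ ♟ ♟ ♟ ♟ ♟ ♟ ♟
· · · · · · · ·
· · · · · · · ·
· · · · · · · ·
· · · · · · · ♙
♙ ♙ ♙ ♙ ♙ ♙ ♙ ·
♖ ♘ ♗ ♕ ♔ ♗ ♘ ♖


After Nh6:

♜ ♞ ♝ ♛ ♚ ♝ · ♜
♟ ♟ ♟ ♟ ♟ ♟ ♟ ♟
· · · · · · · ♞
· · · · · · · ·
· · · · · · · ·
· · · · · · · ♙
♙ ♙ ♙ ♙ ♙ ♙ ♙ ·
♖ ♘ ♗ ♕ ♔ ♗ ♘ ♖


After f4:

♜ ♞ ♝ ♛ ♚ ♝ · ♜
♟ ♟ ♟ ♟ ♟ ♟ ♟ ♟
· · · · · · · ♞
· · · · · · · ·
· · · · · ♙ · ·
· · · · · · · ♙
♙ ♙ ♙ ♙ ♙ · ♙ ·
♖ ♘ ♗ ♕ ♔ ♗ ♘ ♖



  a b c d e f g h
  ─────────────────
8│♜ ♞ ♝ ♛ ♚ ♝ · ♜│8
7│♟ ♟ ♟ ♟ ♟ ♟ ♟ ♟│7
6│· · · · · · · ♞│6
5│· · · · · · · ·│5
4│· · · · · ♙ · ·│4
3│· · · · · · · ♙│3
2│♙ ♙ ♙ ♙ ♙ · ♙ ·│2
1│♖ ♘ ♗ ♕ ♔ ♗ ♘ ♖│1
  ─────────────────
  a b c d e f g h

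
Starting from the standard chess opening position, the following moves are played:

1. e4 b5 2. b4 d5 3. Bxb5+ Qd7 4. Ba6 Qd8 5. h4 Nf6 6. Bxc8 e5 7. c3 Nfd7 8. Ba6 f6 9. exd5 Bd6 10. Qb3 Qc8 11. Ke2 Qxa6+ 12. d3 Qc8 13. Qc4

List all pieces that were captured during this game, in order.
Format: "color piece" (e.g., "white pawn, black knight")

Tracking captures:
  Bxb5+: captured black pawn
  Bxc8: captured black bishop
  exd5: captured black pawn
  Qxa6+: captured white bishop

black pawn, black bishop, black pawn, white bishop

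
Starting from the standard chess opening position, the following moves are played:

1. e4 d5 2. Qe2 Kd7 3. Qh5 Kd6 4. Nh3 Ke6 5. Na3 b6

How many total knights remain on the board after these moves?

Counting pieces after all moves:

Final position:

  a b c d e f g h
  ─────────────────
8│♜ ♞ ♝ ♛ · ♝ ♞ ♜│8
7│♟ · ♟ · ♟ ♟ ♟ ♟│7
6│· ♟ · · ♚ · · ·│6
5│· · · ♟ · · · ♕│5
4│· · · · ♙ · · ·│4
3│♘ · · · · · · ♘│3
2│♙ ♙ ♙ ♙ · ♙ ♙ ♙│2
1│♖ · ♗ · ♔ ♗ · ♖│1
  ─────────────────
  a b c d e f g h


4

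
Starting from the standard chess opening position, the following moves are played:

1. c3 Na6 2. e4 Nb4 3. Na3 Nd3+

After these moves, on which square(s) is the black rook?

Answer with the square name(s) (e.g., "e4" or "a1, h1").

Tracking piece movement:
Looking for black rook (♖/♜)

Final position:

  a b c d e f g h
  ─────────────────
8│♜ · ♝ ♛ ♚ ♝ ♞ ♜│8
7│♟ ♟ ♟ ♟ ♟ ♟ ♟ ♟│7
6│· · · · · · · ·│6
5│· · · · · · · ·│5
4│· · · · ♙ · · ·│4
3│♘ · ♙ ♞ · · · ·│3
2│♙ ♙ · ♙ · ♙ ♙ ♙│2
1│♖ · ♗ ♕ ♔ ♗ ♘ ♖│1
  ─────────────────
  a b c d e f g h


a8, h8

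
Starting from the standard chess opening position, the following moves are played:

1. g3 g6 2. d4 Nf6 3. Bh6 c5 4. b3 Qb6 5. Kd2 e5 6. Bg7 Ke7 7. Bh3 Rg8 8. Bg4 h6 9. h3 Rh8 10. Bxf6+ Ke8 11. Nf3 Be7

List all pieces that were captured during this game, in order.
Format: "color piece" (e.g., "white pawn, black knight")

Tracking captures:
  Bxf6+: captured black knight

black knight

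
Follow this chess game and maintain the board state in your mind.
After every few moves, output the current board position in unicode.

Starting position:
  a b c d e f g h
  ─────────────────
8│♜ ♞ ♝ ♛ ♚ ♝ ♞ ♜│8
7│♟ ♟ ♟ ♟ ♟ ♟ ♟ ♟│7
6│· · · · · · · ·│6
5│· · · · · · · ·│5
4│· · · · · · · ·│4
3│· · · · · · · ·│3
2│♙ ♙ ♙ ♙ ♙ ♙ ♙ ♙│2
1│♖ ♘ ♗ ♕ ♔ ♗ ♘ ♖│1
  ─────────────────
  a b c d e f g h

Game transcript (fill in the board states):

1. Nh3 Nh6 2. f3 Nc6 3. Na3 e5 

  a b c d e f g h
  ─────────────────
8│♜ · ♝ ♛ ♚ ♝ · ♜│8
7│♟ ♟ ♟ ♟ · ♟ ♟ ♟│7
6│· · ♞ · · · · ♞│6
5│· · · · ♟ · · ·│5
4│· · · · · · · ·│4
3│♘ · · · · ♙ · ♘│3
2│♙ ♙ ♙ ♙ ♙ · ♙ ♙│2
1│♖ · ♗ ♕ ♔ ♗ · ♖│1
  ─────────────────
  a b c d e f g h

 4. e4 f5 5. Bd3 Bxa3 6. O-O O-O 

  a b c d e f g h
  ─────────────────
8│♜ · ♝ ♛ · ♜ ♚ ·│8
7│♟ ♟ ♟ ♟ · · ♟ ♟│7
6│· · ♞ · · · · ♞│6
5│· · · · ♟ ♟ · ·│5
4│· · · · ♙ · · ·│4
3│♝ · · ♗ · ♙ · ♘│3
2│♙ ♙ ♙ ♙ · · ♙ ♙│2
1│♖ · ♗ ♕ · ♖ ♔ ·│1
  ─────────────────
  a b c d e f g h

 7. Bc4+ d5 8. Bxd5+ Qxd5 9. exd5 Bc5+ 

  a b c d e f g h
  ─────────────────
8│♜ · ♝ · · ♜ ♚ ·│8
7│♟ ♟ ♟ · · · ♟ ♟│7
6│· · ♞ · · · · ♞│6
5│· · ♝ ♙ ♟ ♟ · ·│5
4│· · · · · · · ·│4
3│· · · · · ♙ · ♘│3
2│♙ ♙ ♙ ♙ · · ♙ ♙│2
1│♖ · ♗ ♕ · ♖ ♔ ·│1
  ─────────────────
  a b c d e f g h

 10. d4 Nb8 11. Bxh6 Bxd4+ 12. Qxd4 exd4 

  a b c d e f g h
  ─────────────────
8│♜ ♞ ♝ · · ♜ ♚ ·│8
7│♟ ♟ ♟ · · · ♟ ♟│7
6│· · · · · · · ♗│6
5│· · · ♙ · ♟ · ·│5
4│· · · ♟ · · · ·│4
3│· · · · · ♙ · ♘│3
2│♙ ♙ ♙ · · · ♙ ♙│2
1│♖ · · · · ♖ ♔ ·│1
  ─────────────────
  a b c d e f g h

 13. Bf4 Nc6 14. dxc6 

  a b c d e f g h
  ─────────────────
8│♜ · ♝ · · ♜ ♚ ·│8
7│♟ ♟ ♟ · · · ♟ ♟│7
6│· · ♙ · · · · ·│6
5│· · · · · ♟ · ·│5
4│· · · ♟ · ♗ · ·│4
3│· · · · · ♙ · ♘│3
2│♙ ♙ ♙ · · · ♙ ♙│2
1│♖ · · · · ♖ ♔ ·│1
  ─────────────────
  a b c d e f g h


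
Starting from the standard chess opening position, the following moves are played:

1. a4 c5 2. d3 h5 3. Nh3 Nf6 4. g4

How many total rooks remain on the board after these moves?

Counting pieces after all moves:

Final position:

  a b c d e f g h
  ─────────────────
8│♜ ♞ ♝ ♛ ♚ ♝ · ♜│8
7│♟ ♟ · ♟ ♟ ♟ ♟ ·│7
6│· · · · · ♞ · ·│6
5│· · ♟ · · · · ♟│5
4│♙ · · · · · ♙ ·│4
3│· · · ♙ · · · ♘│3
2│· ♙ ♙ · ♙ ♙ · ♙│2
1│♖ ♘ ♗ ♕ ♔ ♗ · ♖│1
  ─────────────────
  a b c d e f g h


4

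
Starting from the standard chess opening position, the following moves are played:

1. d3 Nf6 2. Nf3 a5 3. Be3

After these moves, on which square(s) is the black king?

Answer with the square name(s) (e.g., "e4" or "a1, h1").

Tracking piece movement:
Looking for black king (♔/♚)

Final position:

  a b c d e f g h
  ─────────────────
8│♜ ♞ ♝ ♛ ♚ ♝ · ♜│8
7│· ♟ ♟ ♟ ♟ ♟ ♟ ♟│7
6│· · · · · ♞ · ·│6
5│♟ · · · · · · ·│5
4│· · · · · · · ·│4
3│· · · ♙ ♗ ♘ · ·│3
2│♙ ♙ ♙ · ♙ ♙ ♙ ♙│2
1│♖ ♘ · ♕ ♔ ♗ · ♖│1
  ─────────────────
  a b c d e f g h


e8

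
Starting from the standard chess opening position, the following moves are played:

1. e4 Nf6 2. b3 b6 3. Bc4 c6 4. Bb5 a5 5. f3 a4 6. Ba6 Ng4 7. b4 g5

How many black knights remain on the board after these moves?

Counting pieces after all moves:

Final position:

  a b c d e f g h
  ─────────────────
8│♜ ♞ ♝ ♛ ♚ ♝ · ♜│8
7│· · · ♟ ♟ ♟ · ♟│7
6│♗ ♟ ♟ · · · · ·│6
5│· · · · · · ♟ ·│5
4│♟ ♙ · · ♙ · ♞ ·│4
3│· · · · · ♙ · ·│3
2│♙ · ♙ ♙ · · ♙ ♙│2
1│♖ ♘ ♗ ♕ ♔ · ♘ ♖│1
  ─────────────────
  a b c d e f g h


2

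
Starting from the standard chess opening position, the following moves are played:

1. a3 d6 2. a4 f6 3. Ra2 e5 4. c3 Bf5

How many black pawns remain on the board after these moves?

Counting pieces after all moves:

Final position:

  a b c d e f g h
  ─────────────────
8│♜ ♞ · ♛ ♚ ♝ ♞ ♜│8
7│♟ ♟ ♟ · · · ♟ ♟│7
6│· · · ♟ · ♟ · ·│6
5│· · · · ♟ ♝ · ·│5
4│♙ · · · · · · ·│4
3│· · ♙ · · · · ·│3
2│♖ ♙ · ♙ ♙ ♙ ♙ ♙│2
1│· ♘ ♗ ♕ ♔ ♗ ♘ ♖│1
  ─────────────────
  a b c d e f g h


8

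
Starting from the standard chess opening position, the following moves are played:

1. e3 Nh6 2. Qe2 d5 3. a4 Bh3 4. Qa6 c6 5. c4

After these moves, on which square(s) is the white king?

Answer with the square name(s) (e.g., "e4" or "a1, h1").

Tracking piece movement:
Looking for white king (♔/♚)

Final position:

  a b c d e f g h
  ─────────────────
8│♜ ♞ · ♛ ♚ ♝ · ♜│8
7│♟ ♟ · · ♟ ♟ ♟ ♟│7
6│♕ · ♟ · · · · ♞│6
5│· · · ♟ · · · ·│5
4│♙ · ♙ · · · · ·│4
3│· · · · ♙ · · ♝│3
2│· ♙ · ♙ · ♙ ♙ ♙│2
1│♖ ♘ ♗ · ♔ ♗ ♘ ♖│1
  ─────────────────
  a b c d e f g h


e1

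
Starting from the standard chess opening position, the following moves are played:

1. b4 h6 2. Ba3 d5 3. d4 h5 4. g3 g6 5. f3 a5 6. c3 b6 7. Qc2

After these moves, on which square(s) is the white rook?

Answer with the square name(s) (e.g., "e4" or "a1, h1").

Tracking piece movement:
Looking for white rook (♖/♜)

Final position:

  a b c d e f g h
  ─────────────────
8│♜ ♞ ♝ ♛ ♚ ♝ ♞ ♜│8
7│· · ♟ · ♟ ♟ · ·│7
6│· ♟ · · · · ♟ ·│6
5│♟ · · ♟ · · · ♟│5
4│· ♙ · ♙ · · · ·│4
3│♗ · ♙ · · ♙ ♙ ·│3
2│♙ · ♕ · ♙ · · ♙│2
1│♖ ♘ · · ♔ ♗ ♘ ♖│1
  ─────────────────
  a b c d e f g h


a1, h1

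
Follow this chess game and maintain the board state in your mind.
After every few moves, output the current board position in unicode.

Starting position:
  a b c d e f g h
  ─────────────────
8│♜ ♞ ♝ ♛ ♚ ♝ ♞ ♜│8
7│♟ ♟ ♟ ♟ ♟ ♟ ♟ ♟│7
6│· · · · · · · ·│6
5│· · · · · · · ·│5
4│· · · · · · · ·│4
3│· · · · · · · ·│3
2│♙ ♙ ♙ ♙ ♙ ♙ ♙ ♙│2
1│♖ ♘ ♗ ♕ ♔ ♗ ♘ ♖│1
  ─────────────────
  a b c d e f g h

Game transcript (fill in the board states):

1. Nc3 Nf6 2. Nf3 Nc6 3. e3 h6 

  a b c d e f g h
  ─────────────────
8│♜ · ♝ ♛ ♚ ♝ · ♜│8
7│♟ ♟ ♟ ♟ ♟ ♟ ♟ ·│7
6│· · ♞ · · ♞ · ♟│6
5│· · · · · · · ·│5
4│· · · · · · · ·│4
3│· · ♘ · ♙ ♘ · ·│3
2│♙ ♙ ♙ ♙ · ♙ ♙ ♙│2
1│♖ · ♗ ♕ ♔ ♗ · ♖│1
  ─────────────────
  a b c d e f g h

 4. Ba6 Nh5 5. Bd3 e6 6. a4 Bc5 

  a b c d e f g h
  ─────────────────
8│♜ · ♝ ♛ ♚ · · ♜│8
7│♟ ♟ ♟ ♟ · ♟ ♟ ·│7
6│· · ♞ · ♟ · · ♟│6
5│· · ♝ · · · · ♞│5
4│♙ · · · · · · ·│4
3│· · ♘ ♗ ♙ ♘ · ·│3
2│· ♙ ♙ ♙ · ♙ ♙ ♙│2
1│♖ · ♗ ♕ ♔ · · ♖│1
  ─────────────────
  a b c d e f g h

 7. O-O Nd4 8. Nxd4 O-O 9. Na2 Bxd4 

  a b c d e f g h
  ─────────────────
8│♜ · ♝ ♛ · ♜ ♚ ·│8
7│♟ ♟ ♟ ♟ · ♟ ♟ ·│7
6│· · · · ♟ · · ♟│6
5│· · · · · · · ♞│5
4│♙ · · ♝ · · · ·│4
3│· · · ♗ ♙ · · ·│3
2│♘ ♙ ♙ ♙ · ♙ ♙ ♙│2
1│♖ · ♗ ♕ · ♖ ♔ ·│1
  ─────────────────
  a b c d e f g h

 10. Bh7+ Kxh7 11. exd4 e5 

  a b c d e f g h
  ─────────────────
8│♜ · ♝ ♛ · ♜ · ·│8
7│♟ ♟ ♟ ♟ · ♟ ♟ ♚│7
6│· · · · · · · ♟│6
5│· · · · ♟ · · ♞│5
4│♙ · · ♙ · · · ·│4
3│· · · · · · · ·│3
2│♘ ♙ ♙ ♙ · ♙ ♙ ♙│2
1│♖ · ♗ ♕ · ♖ ♔ ·│1
  ─────────────────
  a b c d e f g h


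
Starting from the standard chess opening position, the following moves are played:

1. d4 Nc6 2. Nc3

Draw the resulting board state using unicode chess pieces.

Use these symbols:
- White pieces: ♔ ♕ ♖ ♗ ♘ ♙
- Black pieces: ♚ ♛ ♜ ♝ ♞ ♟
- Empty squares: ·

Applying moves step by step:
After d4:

♜ ♞ ♝ ♛ ♚ ♝ ♞ ♜
♟ ♟ ♟ ♟ ♟ ♟ ♟ ♟
· · · · · · · ·
· · · · · · · ·
· · · ♙ · · · ·
· · · · · · · ·
♙ ♙ ♙ · ♙ ♙ ♙ ♙
♖ ♘ ♗ ♕ ♔ ♗ ♘ ♖


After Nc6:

♜ · ♝ ♛ ♚ ♝ ♞ ♜
♟ ♟ ♟ ♟ ♟ ♟ ♟ ♟
· · ♞ · · · · ·
· · · · · · · ·
· · · ♙ · · · ·
· · · · · · · ·
♙ ♙ ♙ · ♙ ♙ ♙ ♙
♖ ♘ ♗ ♕ ♔ ♗ ♘ ♖


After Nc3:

♜ · ♝ ♛ ♚ ♝ ♞ ♜
♟ ♟ ♟ ♟ ♟ ♟ ♟ ♟
· · ♞ · · · · ·
· · · · · · · ·
· · · ♙ · · · ·
· · ♘ · · · · ·
♙ ♙ ♙ · ♙ ♙ ♙ ♙
♖ · ♗ ♕ ♔ ♗ ♘ ♖



  a b c d e f g h
  ─────────────────
8│♜ · ♝ ♛ ♚ ♝ ♞ ♜│8
7│♟ ♟ ♟ ♟ ♟ ♟ ♟ ♟│7
6│· · ♞ · · · · ·│6
5│· · · · · · · ·│5
4│· · · ♙ · · · ·│4
3│· · ♘ · · · · ·│3
2│♙ ♙ ♙ · ♙ ♙ ♙ ♙│2
1│♖ · ♗ ♕ ♔ ♗ ♘ ♖│1
  ─────────────────
  a b c d e f g h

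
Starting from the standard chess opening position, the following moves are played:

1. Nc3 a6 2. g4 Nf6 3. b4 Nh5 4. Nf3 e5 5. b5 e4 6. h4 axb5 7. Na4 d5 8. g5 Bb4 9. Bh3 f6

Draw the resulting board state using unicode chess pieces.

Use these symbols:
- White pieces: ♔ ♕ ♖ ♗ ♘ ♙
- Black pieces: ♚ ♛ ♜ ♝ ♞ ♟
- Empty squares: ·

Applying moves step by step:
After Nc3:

♜ ♞ ♝ ♛ ♚ ♝ ♞ ♜
♟ ♟ ♟ ♟ ♟ ♟ ♟ ♟
· · · · · · · ·
· · · · · · · ·
· · · · · · · ·
· · ♘ · · · · ·
♙ ♙ ♙ ♙ ♙ ♙ ♙ ♙
♖ · ♗ ♕ ♔ ♗ ♘ ♖


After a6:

♜ ♞ ♝ ♛ ♚ ♝ ♞ ♜
· ♟ ♟ ♟ ♟ ♟ ♟ ♟
♟ · · · · · · ·
· · · · · · · ·
· · · · · · · ·
· · ♘ · · · · ·
♙ ♙ ♙ ♙ ♙ ♙ ♙ ♙
♖ · ♗ ♕ ♔ ♗ ♘ ♖


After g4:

♜ ♞ ♝ ♛ ♚ ♝ ♞ ♜
· ♟ ♟ ♟ ♟ ♟ ♟ ♟
♟ · · · · · · ·
· · · · · · · ·
· · · · · · ♙ ·
· · ♘ · · · · ·
♙ ♙ ♙ ♙ ♙ ♙ · ♙
♖ · ♗ ♕ ♔ ♗ ♘ ♖


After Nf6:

♜ ♞ ♝ ♛ ♚ ♝ · ♜
· ♟ ♟ ♟ ♟ ♟ ♟ ♟
♟ · · · · ♞ · ·
· · · · · · · ·
· · · · · · ♙ ·
· · ♘ · · · · ·
♙ ♙ ♙ ♙ ♙ ♙ · ♙
♖ · ♗ ♕ ♔ ♗ ♘ ♖


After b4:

♜ ♞ ♝ ♛ ♚ ♝ · ♜
· ♟ ♟ ♟ ♟ ♟ ♟ ♟
♟ · · · · ♞ · ·
· · · · · · · ·
· ♙ · · · · ♙ ·
· · ♘ · · · · ·
♙ · ♙ ♙ ♙ ♙ · ♙
♖ · ♗ ♕ ♔ ♗ ♘ ♖


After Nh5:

♜ ♞ ♝ ♛ ♚ ♝ · ♜
· ♟ ♟ ♟ ♟ ♟ ♟ ♟
♟ · · · · · · ·
· · · · · · · ♞
· ♙ · · · · ♙ ·
· · ♘ · · · · ·
♙ · ♙ ♙ ♙ ♙ · ♙
♖ · ♗ ♕ ♔ ♗ ♘ ♖


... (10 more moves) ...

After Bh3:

♜ ♞ ♝ ♛ ♚ · · ♜
· ♟ ♟ · · ♟ ♟ ♟
· · · · · · · ·
· ♟ · ♟ · · ♙ ♞
♘ ♝ · · ♟ · · ♙
· · · · · ♘ · ♗
♙ · ♙ ♙ ♙ ♙ · ·
♖ · ♗ ♕ ♔ · · ♖


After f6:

♜ ♞ ♝ ♛ ♚ · · ♜
· ♟ ♟ · · · ♟ ♟
· · · · · ♟ · ·
· ♟ · ♟ · · ♙ ♞
♘ ♝ · · ♟ · · ♙
· · · · · ♘ · ♗
♙ · ♙ ♙ ♙ ♙ · ·
♖ · ♗ ♕ ♔ · · ♖



  a b c d e f g h
  ─────────────────
8│♜ ♞ ♝ ♛ ♚ · · ♜│8
7│· ♟ ♟ · · · ♟ ♟│7
6│· · · · · ♟ · ·│6
5│· ♟ · ♟ · · ♙ ♞│5
4│♘ ♝ · · ♟ · · ♙│4
3│· · · · · ♘ · ♗│3
2│♙ · ♙ ♙ ♙ ♙ · ·│2
1│♖ · ♗ ♕ ♔ · · ♖│1
  ─────────────────
  a b c d e f g h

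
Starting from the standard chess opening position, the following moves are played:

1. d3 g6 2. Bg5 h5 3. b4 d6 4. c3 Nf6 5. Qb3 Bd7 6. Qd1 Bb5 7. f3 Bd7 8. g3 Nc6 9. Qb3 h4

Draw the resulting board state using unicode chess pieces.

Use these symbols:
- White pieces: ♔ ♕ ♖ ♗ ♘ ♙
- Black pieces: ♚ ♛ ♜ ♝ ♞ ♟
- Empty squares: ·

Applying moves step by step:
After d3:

♜ ♞ ♝ ♛ ♚ ♝ ♞ ♜
♟ ♟ ♟ ♟ ♟ ♟ ♟ ♟
· · · · · · · ·
· · · · · · · ·
· · · · · · · ·
· · · ♙ · · · ·
♙ ♙ ♙ · ♙ ♙ ♙ ♙
♖ ♘ ♗ ♕ ♔ ♗ ♘ ♖


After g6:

♜ ♞ ♝ ♛ ♚ ♝ ♞ ♜
♟ ♟ ♟ ♟ ♟ ♟ · ♟
· · · · · · ♟ ·
· · · · · · · ·
· · · · · · · ·
· · · ♙ · · · ·
♙ ♙ ♙ · ♙ ♙ ♙ ♙
♖ ♘ ♗ ♕ ♔ ♗ ♘ ♖


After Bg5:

♜ ♞ ♝ ♛ ♚ ♝ ♞ ♜
♟ ♟ ♟ ♟ ♟ ♟ · ♟
· · · · · · ♟ ·
· · · · · · ♗ ·
· · · · · · · ·
· · · ♙ · · · ·
♙ ♙ ♙ · ♙ ♙ ♙ ♙
♖ ♘ · ♕ ♔ ♗ ♘ ♖


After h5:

♜ ♞ ♝ ♛ ♚ ♝ ♞ ♜
♟ ♟ ♟ ♟ ♟ ♟ · ·
· · · · · · ♟ ·
· · · · · · ♗ ♟
· · · · · · · ·
· · · ♙ · · · ·
♙ ♙ ♙ · ♙ ♙ ♙ ♙
♖ ♘ · ♕ ♔ ♗ ♘ ♖


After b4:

♜ ♞ ♝ ♛ ♚ ♝ ♞ ♜
♟ ♟ ♟ ♟ ♟ ♟ · ·
· · · · · · ♟ ·
· · · · · · ♗ ♟
· ♙ · · · · · ·
· · · ♙ · · · ·
♙ · ♙ · ♙ ♙ ♙ ♙
♖ ♘ · ♕ ♔ ♗ ♘ ♖


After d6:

♜ ♞ ♝ ♛ ♚ ♝ ♞ ♜
♟ ♟ ♟ · ♟ ♟ · ·
· · · ♟ · · ♟ ·
· · · · · · ♗ ♟
· ♙ · · · · · ·
· · · ♙ · · · ·
♙ · ♙ · ♙ ♙ ♙ ♙
♖ ♘ · ♕ ♔ ♗ ♘ ♖


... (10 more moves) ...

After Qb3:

♜ · · ♛ ♚ ♝ · ♜
♟ ♟ ♟ ♝ ♟ ♟ · ·
· · ♞ ♟ · ♞ ♟ ·
· · · · · · ♗ ♟
· ♙ · · · · · ·
· ♕ ♙ ♙ · ♙ ♙ ·
♙ · · · ♙ · · ♙
♖ ♘ · · ♔ ♗ ♘ ♖


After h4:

♜ · · ♛ ♚ ♝ · ♜
♟ ♟ ♟ ♝ ♟ ♟ · ·
· · ♞ ♟ · ♞ ♟ ·
· · · · · · ♗ ·
· ♙ · · · · · ♟
· ♕ ♙ ♙ · ♙ ♙ ·
♙ · · · ♙ · · ♙
♖ ♘ · · ♔ ♗ ♘ ♖



  a b c d e f g h
  ─────────────────
8│♜ · · ♛ ♚ ♝ · ♜│8
7│♟ ♟ ♟ ♝ ♟ ♟ · ·│7
6│· · ♞ ♟ · ♞ ♟ ·│6
5│· · · · · · ♗ ·│5
4│· ♙ · · · · · ♟│4
3│· ♕ ♙ ♙ · ♙ ♙ ·│3
2│♙ · · · ♙ · · ♙│2
1│♖ ♘ · · ♔ ♗ ♘ ♖│1
  ─────────────────
  a b c d e f g h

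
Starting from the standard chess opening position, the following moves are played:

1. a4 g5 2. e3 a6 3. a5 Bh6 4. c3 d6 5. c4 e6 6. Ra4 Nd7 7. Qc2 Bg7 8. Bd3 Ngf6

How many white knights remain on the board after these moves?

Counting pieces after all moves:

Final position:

  a b c d e f g h
  ─────────────────
8│♜ · ♝ ♛ ♚ · · ♜│8
7│· ♟ ♟ ♞ · ♟ ♝ ♟│7
6│♟ · · ♟ ♟ ♞ · ·│6
5│♙ · · · · · ♟ ·│5
4│♖ · ♙ · · · · ·│4
3│· · · ♗ ♙ · · ·│3
2│· ♙ ♕ ♙ · ♙ ♙ ♙│2
1│· ♘ ♗ · ♔ · ♘ ♖│1
  ─────────────────
  a b c d e f g h


2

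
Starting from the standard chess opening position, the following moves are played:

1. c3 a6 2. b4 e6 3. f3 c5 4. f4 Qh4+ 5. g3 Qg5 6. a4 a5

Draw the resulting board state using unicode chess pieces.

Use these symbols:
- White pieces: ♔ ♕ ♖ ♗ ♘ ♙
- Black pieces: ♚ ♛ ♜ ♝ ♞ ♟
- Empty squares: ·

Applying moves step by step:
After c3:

♜ ♞ ♝ ♛ ♚ ♝ ♞ ♜
♟ ♟ ♟ ♟ ♟ ♟ ♟ ♟
· · · · · · · ·
· · · · · · · ·
· · · · · · · ·
· · ♙ · · · · ·
♙ ♙ · ♙ ♙ ♙ ♙ ♙
♖ ♘ ♗ ♕ ♔ ♗ ♘ ♖


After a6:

♜ ♞ ♝ ♛ ♚ ♝ ♞ ♜
· ♟ ♟ ♟ ♟ ♟ ♟ ♟
♟ · · · · · · ·
· · · · · · · ·
· · · · · · · ·
· · ♙ · · · · ·
♙ ♙ · ♙ ♙ ♙ ♙ ♙
♖ ♘ ♗ ♕ ♔ ♗ ♘ ♖


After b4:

♜ ♞ ♝ ♛ ♚ ♝ ♞ ♜
· ♟ ♟ ♟ ♟ ♟ ♟ ♟
♟ · · · · · · ·
· · · · · · · ·
· ♙ · · · · · ·
· · ♙ · · · · ·
♙ · · ♙ ♙ ♙ ♙ ♙
♖ ♘ ♗ ♕ ♔ ♗ ♘ ♖


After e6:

♜ ♞ ♝ ♛ ♚ ♝ ♞ ♜
· ♟ ♟ ♟ · ♟ ♟ ♟
♟ · · · ♟ · · ·
· · · · · · · ·
· ♙ · · · · · ·
· · ♙ · · · · ·
♙ · · ♙ ♙ ♙ ♙ ♙
♖ ♘ ♗ ♕ ♔ ♗ ♘ ♖


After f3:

♜ ♞ ♝ ♛ ♚ ♝ ♞ ♜
· ♟ ♟ ♟ · ♟ ♟ ♟
♟ · · · ♟ · · ·
· · · · · · · ·
· ♙ · · · · · ·
· · ♙ · · ♙ · ·
♙ · · ♙ ♙ · ♙ ♙
♖ ♘ ♗ ♕ ♔ ♗ ♘ ♖


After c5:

♜ ♞ ♝ ♛ ♚ ♝ ♞ ♜
· ♟ · ♟ · ♟ ♟ ♟
♟ · · · ♟ · · ·
· · ♟ · · · · ·
· ♙ · · · · · ·
· · ♙ · · ♙ · ·
♙ · · ♙ ♙ · ♙ ♙
♖ ♘ ♗ ♕ ♔ ♗ ♘ ♖


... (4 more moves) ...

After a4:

♜ ♞ ♝ · ♚ ♝ ♞ ♜
· ♟ · ♟ · ♟ ♟ ♟
♟ · · · ♟ · · ·
· · ♟ · · · ♛ ·
♙ ♙ · · · ♙ · ·
· · ♙ · · · ♙ ·
· · · ♙ ♙ · · ♙
♖ ♘ ♗ ♕ ♔ ♗ ♘ ♖


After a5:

♜ ♞ ♝ · ♚ ♝ ♞ ♜
· ♟ · ♟ · ♟ ♟ ♟
· · · · ♟ · · ·
♟ · ♟ · · · ♛ ·
♙ ♙ · · · ♙ · ·
· · ♙ · · · ♙ ·
· · · ♙ ♙ · · ♙
♖ ♘ ♗ ♕ ♔ ♗ ♘ ♖



  a b c d e f g h
  ─────────────────
8│♜ ♞ ♝ · ♚ ♝ ♞ ♜│8
7│· ♟ · ♟ · ♟ ♟ ♟│7
6│· · · · ♟ · · ·│6
5│♟ · ♟ · · · ♛ ·│5
4│♙ ♙ · · · ♙ · ·│4
3│· · ♙ · · · ♙ ·│3
2│· · · ♙ ♙ · · ♙│2
1│♖ ♘ ♗ ♕ ♔ ♗ ♘ ♖│1
  ─────────────────
  a b c d e f g h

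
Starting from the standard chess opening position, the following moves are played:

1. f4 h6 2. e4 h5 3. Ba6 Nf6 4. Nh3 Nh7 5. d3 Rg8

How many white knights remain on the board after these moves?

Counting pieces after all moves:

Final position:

  a b c d e f g h
  ─────────────────
8│♜ ♞ ♝ ♛ ♚ ♝ ♜ ·│8
7│♟ ♟ ♟ ♟ ♟ ♟ ♟ ♞│7
6│♗ · · · · · · ·│6
5│· · · · · · · ♟│5
4│· · · · ♙ ♙ · ·│4
3│· · · ♙ · · · ♘│3
2│♙ ♙ ♙ · · · ♙ ♙│2
1│♖ ♘ ♗ ♕ ♔ · · ♖│1
  ─────────────────
  a b c d e f g h


2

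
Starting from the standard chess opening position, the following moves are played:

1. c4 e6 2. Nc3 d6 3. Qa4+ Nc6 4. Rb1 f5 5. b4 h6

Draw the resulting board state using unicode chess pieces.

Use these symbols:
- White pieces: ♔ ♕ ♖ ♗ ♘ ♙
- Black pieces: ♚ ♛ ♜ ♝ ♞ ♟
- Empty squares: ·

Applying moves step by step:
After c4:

♜ ♞ ♝ ♛ ♚ ♝ ♞ ♜
♟ ♟ ♟ ♟ ♟ ♟ ♟ ♟
· · · · · · · ·
· · · · · · · ·
· · ♙ · · · · ·
· · · · · · · ·
♙ ♙ · ♙ ♙ ♙ ♙ ♙
♖ ♘ ♗ ♕ ♔ ♗ ♘ ♖


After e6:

♜ ♞ ♝ ♛ ♚ ♝ ♞ ♜
♟ ♟ ♟ ♟ · ♟ ♟ ♟
· · · · ♟ · · ·
· · · · · · · ·
· · ♙ · · · · ·
· · · · · · · ·
♙ ♙ · ♙ ♙ ♙ ♙ ♙
♖ ♘ ♗ ♕ ♔ ♗ ♘ ♖


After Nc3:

♜ ♞ ♝ ♛ ♚ ♝ ♞ ♜
♟ ♟ ♟ ♟ · ♟ ♟ ♟
· · · · ♟ · · ·
· · · · · · · ·
· · ♙ · · · · ·
· · ♘ · · · · ·
♙ ♙ · ♙ ♙ ♙ ♙ ♙
♖ · ♗ ♕ ♔ ♗ ♘ ♖


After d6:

♜ ♞ ♝ ♛ ♚ ♝ ♞ ♜
♟ ♟ ♟ · · ♟ ♟ ♟
· · · ♟ ♟ · · ·
· · · · · · · ·
· · ♙ · · · · ·
· · ♘ · · · · ·
♙ ♙ · ♙ ♙ ♙ ♙ ♙
♖ · ♗ ♕ ♔ ♗ ♘ ♖


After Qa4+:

♜ ♞ ♝ ♛ ♚ ♝ ♞ ♜
♟ ♟ ♟ · · ♟ ♟ ♟
· · · ♟ ♟ · · ·
· · · · · · · ·
♕ · ♙ · · · · ·
· · ♘ · · · · ·
♙ ♙ · ♙ ♙ ♙ ♙ ♙
♖ · ♗ · ♔ ♗ ♘ ♖


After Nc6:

♜ · ♝ ♛ ♚ ♝ ♞ ♜
♟ ♟ ♟ · · ♟ ♟ ♟
· · ♞ ♟ ♟ · · ·
· · · · · · · ·
♕ · ♙ · · · · ·
· · ♘ · · · · ·
♙ ♙ · ♙ ♙ ♙ ♙ ♙
♖ · ♗ · ♔ ♗ ♘ ♖


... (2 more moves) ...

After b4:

♜ · ♝ ♛ ♚ ♝ ♞ ♜
♟ ♟ ♟ · · · ♟ ♟
· · ♞ ♟ ♟ · · ·
· · · · · ♟ · ·
♕ ♙ ♙ · · · · ·
· · ♘ · · · · ·
♙ · · ♙ ♙ ♙ ♙ ♙
· ♖ ♗ · ♔ ♗ ♘ ♖


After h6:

♜ · ♝ ♛ ♚ ♝ ♞ ♜
♟ ♟ ♟ · · · ♟ ·
· · ♞ ♟ ♟ · · ♟
· · · · · ♟ · ·
♕ ♙ ♙ · · · · ·
· · ♘ · · · · ·
♙ · · ♙ ♙ ♙ ♙ ♙
· ♖ ♗ · ♔ ♗ ♘ ♖



  a b c d e f g h
  ─────────────────
8│♜ · ♝ ♛ ♚ ♝ ♞ ♜│8
7│♟ ♟ ♟ · · · ♟ ·│7
6│· · ♞ ♟ ♟ · · ♟│6
5│· · · · · ♟ · ·│5
4│♕ ♙ ♙ · · · · ·│4
3│· · ♘ · · · · ·│3
2│♙ · · ♙ ♙ ♙ ♙ ♙│2
1│· ♖ ♗ · ♔ ♗ ♘ ♖│1
  ─────────────────
  a b c d e f g h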